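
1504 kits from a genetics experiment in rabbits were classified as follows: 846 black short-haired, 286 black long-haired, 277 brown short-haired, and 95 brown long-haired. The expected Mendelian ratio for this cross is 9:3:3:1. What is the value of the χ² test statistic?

The 9:3:3:1 ratio has 16 parts, so with N = 1504 the expected counts are:
  black short-haired: 1504 × 9/16 = 846
  black long-haired: 1504 × 3/16 = 282
  brown short-haired: 1504 × 3/16 = 282
  brown long-haired: 1504 × 1/16 = 94
χ² = Σ (O − E)² / E
  black short-haired: (846 − 846)² / 846 = 0.0000
  black long-haired: (286 − 282)² / 282 = 0.0567
  brown short-haired: (277 − 282)² / 282 = 0.0887
  brown long-haired: (95 − 94)² / 94 = 0.0106
χ² = 0.0000 + 0.0567 + 0.0887 + 0.0106 = 0.156

0.156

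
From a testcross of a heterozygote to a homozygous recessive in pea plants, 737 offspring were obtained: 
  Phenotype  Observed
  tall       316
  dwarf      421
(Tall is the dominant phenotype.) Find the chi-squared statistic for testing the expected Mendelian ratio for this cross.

14.959

A testcross of a heterozygote (Aa × aa) gives a 1:1 phenotypic ratio.
Under the 1:1 hypothesis (Σ ratio = 2, N = 737):
  tall: 737 × 1/2 = 368.5
  dwarf: 737 × 1/2 = 368.5
χ² = Σ (O − E)² / E
  tall: (316 − 368.5)² / 368.5 = 7.4796
  dwarf: (421 − 368.5)² / 368.5 = 7.4796
χ² = 7.4796 + 7.4796 = 14.9592 ≈ 14.959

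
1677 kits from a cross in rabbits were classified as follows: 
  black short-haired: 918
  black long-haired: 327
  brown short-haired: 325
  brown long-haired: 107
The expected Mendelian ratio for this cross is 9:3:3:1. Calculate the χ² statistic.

1.582

The 9:3:3:1 ratio has 16 parts, so with N = 1677 the expected counts are:
  black short-haired: 1677 × 9/16 = 943.3125
  black long-haired: 1677 × 3/16 = 314.4375
  brown short-haired: 1677 × 3/16 = 314.4375
  brown long-haired: 1677 × 1/16 = 104.8125
χ² = Σ (O − E)² / E
  black short-haired: (918 − 943.3125)² / 943.3125 = 0.6792
  black long-haired: (327 − 314.4375)² / 314.4375 = 0.5019
  brown short-haired: (325 − 314.4375)² / 314.4375 = 0.3548
  brown long-haired: (107 − 104.8125)² / 104.8125 = 0.0457
χ² = 0.6792 + 0.5019 + 0.3548 + 0.0457 = 1.5816 ≈ 1.582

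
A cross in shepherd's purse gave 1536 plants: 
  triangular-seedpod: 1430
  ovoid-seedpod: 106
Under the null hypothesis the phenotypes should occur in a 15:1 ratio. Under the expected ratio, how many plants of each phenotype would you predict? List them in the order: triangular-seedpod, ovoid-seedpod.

Under the 15:1 hypothesis (Σ ratio = 16, N = 1536):
  triangular-seedpod: 1536 × 15/16 = 1440
  ovoid-seedpod: 1536 × 1/16 = 96

1440, 96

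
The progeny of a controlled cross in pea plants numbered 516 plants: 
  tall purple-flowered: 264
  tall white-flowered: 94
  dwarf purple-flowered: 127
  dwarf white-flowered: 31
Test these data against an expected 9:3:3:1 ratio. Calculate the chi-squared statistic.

11.959

Total ratio parts = 16. Expected numbers out of 516:
  tall purple-flowered: 516 × 9/16 = 290.25
  tall white-flowered: 516 × 3/16 = 96.75
  dwarf purple-flowered: 516 × 3/16 = 96.75
  dwarf white-flowered: 516 × 1/16 = 32.25
χ² = Σ (O − E)² / E
  tall purple-flowered: (264 − 290.25)² / 290.25 = 2.3740
  tall white-flowered: (94 − 96.75)² / 96.75 = 0.0782
  dwarf purple-flowered: (127 − 96.75)² / 96.75 = 9.4580
  dwarf white-flowered: (31 − 32.25)² / 32.25 = 0.0484
χ² = 2.3740 + 0.0782 + 9.4580 + 0.0484 = 11.9586 ≈ 11.959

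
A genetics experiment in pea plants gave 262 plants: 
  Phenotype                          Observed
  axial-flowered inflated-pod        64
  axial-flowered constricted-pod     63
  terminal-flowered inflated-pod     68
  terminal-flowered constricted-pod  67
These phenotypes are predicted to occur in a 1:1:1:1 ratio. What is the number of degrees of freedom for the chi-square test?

3

A goodness-of-fit test with 4 phenotype classes has df = 4 − 1 = 3.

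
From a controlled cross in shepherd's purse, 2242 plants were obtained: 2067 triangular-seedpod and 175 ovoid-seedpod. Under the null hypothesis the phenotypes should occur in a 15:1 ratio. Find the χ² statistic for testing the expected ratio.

The 15:1 ratio has 16 parts, so with N = 2242 the expected counts are:
  triangular-seedpod: 2242 × 15/16 = 2101.875
  ovoid-seedpod: 2242 × 1/16 = 140.125
χ² = Σ (O − E)² / E
  triangular-seedpod: (2067 − 2101.875)² / 2101.875 = 0.5787
  ovoid-seedpod: (175 − 140.125)² / 140.125 = 8.6799
χ² = 0.5787 + 8.6799 = 9.2586 ≈ 9.259

9.259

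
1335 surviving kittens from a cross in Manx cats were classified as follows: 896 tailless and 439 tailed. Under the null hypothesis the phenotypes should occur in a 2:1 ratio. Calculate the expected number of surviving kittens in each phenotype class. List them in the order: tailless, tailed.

Expected counts for N = 1335 under a 2:1 ratio (total parts = 3):
  tailless: 1335 × 2/3 = 890
  tailed: 1335 × 1/3 = 445

890, 445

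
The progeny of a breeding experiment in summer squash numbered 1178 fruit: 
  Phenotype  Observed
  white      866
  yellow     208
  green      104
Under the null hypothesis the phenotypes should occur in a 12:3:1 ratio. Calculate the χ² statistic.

13.629

Total ratio parts = 16. Expected numbers out of 1178:
  white: 1178 × 12/16 = 883.5
  yellow: 1178 × 3/16 = 220.875
  green: 1178 × 1/16 = 73.625
χ² = Σ (O − E)² / E
  white: (866 − 883.5)² / 883.5 = 0.3466
  yellow: (208 − 220.875)² / 220.875 = 0.7505
  green: (104 − 73.625)² / 73.625 = 12.5316
χ² = 0.3466 + 0.7505 + 12.5316 = 13.6287 ≈ 13.629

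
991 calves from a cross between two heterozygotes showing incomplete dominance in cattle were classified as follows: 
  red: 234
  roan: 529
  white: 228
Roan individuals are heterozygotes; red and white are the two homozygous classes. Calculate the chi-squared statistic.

4.602

With incomplete dominance, a heterozygote × heterozygote cross gives a 1:2:1 phenotypic ratio.
Total ratio parts = 4. Expected numbers out of 991:
  red: 991 × 1/4 = 247.75
  roan: 991 × 2/4 = 495.5
  white: 991 × 1/4 = 247.75
χ² = Σ (O − E)² / E
  red: (234 − 247.75)² / 247.75 = 0.7631
  roan: (529 − 495.5)² / 495.5 = 2.2649
  white: (228 − 247.75)² / 247.75 = 1.5744
χ² = 0.7631 + 2.2649 + 1.5744 = 4.6024 ≈ 4.602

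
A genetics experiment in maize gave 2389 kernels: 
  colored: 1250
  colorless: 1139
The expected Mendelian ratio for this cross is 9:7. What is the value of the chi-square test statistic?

Expected counts for N = 2389 under a 9:7 ratio (total parts = 16):
  colored: 2389 × 9/16 = 1343.8125
  colorless: 2389 × 7/16 = 1045.1875
χ² = Σ (O − E)² / E
  colored: (1250 − 1343.8125)² / 1343.8125 = 6.5491
  colorless: (1139 − 1045.1875)² / 1045.1875 = 8.4203
χ² = 6.5491 + 8.4203 = 14.9694 ≈ 14.969

14.969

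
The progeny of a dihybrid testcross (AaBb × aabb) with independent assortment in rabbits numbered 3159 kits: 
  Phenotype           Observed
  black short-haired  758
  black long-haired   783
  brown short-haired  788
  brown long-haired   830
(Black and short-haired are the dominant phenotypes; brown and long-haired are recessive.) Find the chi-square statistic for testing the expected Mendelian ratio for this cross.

A dihybrid testcross with independent assortment gives a 1:1:1:1 ratio.
Total ratio parts = 4. Expected numbers out of 3159:
  black short-haired: 3159 × 1/4 = 789.75
  black long-haired: 3159 × 1/4 = 789.75
  brown short-haired: 3159 × 1/4 = 789.75
  brown long-haired: 3159 × 1/4 = 789.75
χ² = Σ (O − E)² / E
  black short-haired: (758 − 789.75)² / 789.75 = 1.2764
  black long-haired: (783 − 789.75)² / 789.75 = 0.0577
  brown short-haired: (788 − 789.75)² / 789.75 = 0.0039
  brown long-haired: (830 − 789.75)² / 789.75 = 2.0514
χ² = 1.2764 + 0.0577 + 0.0039 + 2.0514 = 3.3894 ≈ 3.389

3.389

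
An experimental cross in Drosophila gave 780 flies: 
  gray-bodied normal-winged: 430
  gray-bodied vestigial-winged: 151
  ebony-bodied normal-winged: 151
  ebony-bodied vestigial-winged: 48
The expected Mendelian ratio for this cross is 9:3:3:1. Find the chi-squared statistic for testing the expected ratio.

Under the 9:3:3:1 hypothesis (Σ ratio = 16, N = 780):
  gray-bodied normal-winged: 780 × 9/16 = 438.75
  gray-bodied vestigial-winged: 780 × 3/16 = 146.25
  ebony-bodied normal-winged: 780 × 3/16 = 146.25
  ebony-bodied vestigial-winged: 780 × 1/16 = 48.75
χ² = Σ (O − E)² / E
  gray-bodied normal-winged: (430 − 438.75)² / 438.75 = 0.1745
  gray-bodied vestigial-winged: (151 − 146.25)² / 146.25 = 0.1543
  ebony-bodied normal-winged: (151 − 146.25)² / 146.25 = 0.1543
  ebony-bodied vestigial-winged: (48 − 48.75)² / 48.75 = 0.0115
χ² = 0.1745 + 0.1543 + 0.1543 + 0.0115 = 0.4946 ≈ 0.495

0.495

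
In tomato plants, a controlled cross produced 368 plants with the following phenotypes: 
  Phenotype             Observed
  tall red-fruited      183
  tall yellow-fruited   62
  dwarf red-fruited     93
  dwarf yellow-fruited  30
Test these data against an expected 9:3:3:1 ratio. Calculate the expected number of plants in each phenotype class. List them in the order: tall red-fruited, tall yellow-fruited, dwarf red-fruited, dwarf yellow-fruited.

Total ratio parts = 16. Expected numbers out of 368:
  tall red-fruited: 368 × 9/16 = 207
  tall yellow-fruited: 368 × 3/16 = 69
  dwarf red-fruited: 368 × 3/16 = 69
  dwarf yellow-fruited: 368 × 1/16 = 23

207, 69, 69, 23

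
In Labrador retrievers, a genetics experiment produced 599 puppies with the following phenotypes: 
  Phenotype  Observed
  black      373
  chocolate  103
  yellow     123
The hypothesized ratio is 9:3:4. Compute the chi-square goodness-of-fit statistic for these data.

The 9:3:4 ratio has 16 parts, so with N = 599 the expected counts are:
  black: 599 × 9/16 = 336.9375
  chocolate: 599 × 3/16 = 112.3125
  yellow: 599 × 4/16 = 149.75
χ² = Σ (O − E)² / E
  black: (373 − 336.9375)² / 336.9375 = 3.8598
  chocolate: (103 − 112.3125)² / 112.3125 = 0.7722
  yellow: (123 − 149.75)² / 149.75 = 4.7784
χ² = 3.8598 + 0.7722 + 4.7784 = 9.4104 ≈ 9.410

9.410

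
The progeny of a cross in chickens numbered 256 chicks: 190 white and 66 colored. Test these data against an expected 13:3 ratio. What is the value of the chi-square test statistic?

8.308

Under the 13:3 hypothesis (Σ ratio = 16, N = 256):
  white: 256 × 13/16 = 208
  colored: 256 × 3/16 = 48
χ² = Σ (O − E)² / E
  white: (190 − 208)² / 208 = 1.5577
  colored: (66 − 48)² / 48 = 6.7500
χ² = 1.5577 + 6.7500 = 8.3077 ≈ 8.308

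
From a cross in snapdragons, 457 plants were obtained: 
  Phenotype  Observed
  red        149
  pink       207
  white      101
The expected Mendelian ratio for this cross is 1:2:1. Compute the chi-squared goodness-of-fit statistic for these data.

Under the 1:2:1 hypothesis (Σ ratio = 4, N = 457):
  red: 457 × 1/4 = 114.25
  pink: 457 × 2/4 = 228.5
  white: 457 × 1/4 = 114.25
χ² = Σ (O − E)² / E
  red: (149 − 114.25)² / 114.25 = 10.5695
  pink: (207 − 228.5)² / 228.5 = 2.0230
  white: (101 − 114.25)² / 114.25 = 1.5367
χ² = 10.5695 + 2.0230 + 1.5367 = 14.1292 ≈ 14.129

14.129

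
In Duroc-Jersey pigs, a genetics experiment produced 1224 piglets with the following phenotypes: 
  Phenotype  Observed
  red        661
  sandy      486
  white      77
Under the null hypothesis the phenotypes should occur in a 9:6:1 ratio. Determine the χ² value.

Under the 9:6:1 hypothesis (Σ ratio = 16, N = 1224):
  red: 1224 × 9/16 = 688.5
  sandy: 1224 × 6/16 = 459
  white: 1224 × 1/16 = 76.5
χ² = Σ (O − E)² / E
  red: (661 − 688.5)² / 688.5 = 1.0984
  sandy: (486 − 459)² / 459 = 1.5882
  white: (77 − 76.5)² / 76.5 = 0.0033
χ² = 1.0984 + 1.5882 + 0.0033 = 2.6899 ≈ 2.690

2.690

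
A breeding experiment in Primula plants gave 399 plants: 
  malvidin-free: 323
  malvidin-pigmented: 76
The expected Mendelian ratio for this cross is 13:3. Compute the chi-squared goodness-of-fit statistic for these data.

0.023

Under the 13:3 hypothesis (Σ ratio = 16, N = 399):
  malvidin-free: 399 × 13/16 = 324.1875
  malvidin-pigmented: 399 × 3/16 = 74.8125
χ² = Σ (O − E)² / E
  malvidin-free: (323 − 324.1875)² / 324.1875 = 0.0043
  malvidin-pigmented: (76 − 74.8125)² / 74.8125 = 0.0188
χ² = 0.0043 + 0.0188 = 0.0231 ≈ 0.023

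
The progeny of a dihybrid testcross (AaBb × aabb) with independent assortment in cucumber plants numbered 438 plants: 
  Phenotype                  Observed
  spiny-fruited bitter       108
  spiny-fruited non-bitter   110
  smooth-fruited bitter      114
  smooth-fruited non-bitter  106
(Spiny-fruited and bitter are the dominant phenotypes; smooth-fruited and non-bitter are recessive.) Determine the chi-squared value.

A dihybrid testcross with independent assortment gives a 1:1:1:1 ratio.
Expected counts for N = 438 under a 1:1:1:1 ratio (total parts = 4):
  spiny-fruited bitter: 438 × 1/4 = 109.5
  spiny-fruited non-bitter: 438 × 1/4 = 109.5
  smooth-fruited bitter: 438 × 1/4 = 109.5
  smooth-fruited non-bitter: 438 × 1/4 = 109.5
χ² = Σ (O − E)² / E
  spiny-fruited bitter: (108 − 109.5)² / 109.5 = 0.0205
  spiny-fruited non-bitter: (110 − 109.5)² / 109.5 = 0.0023
  smooth-fruited bitter: (114 − 109.5)² / 109.5 = 0.1849
  smooth-fruited non-bitter: (106 − 109.5)² / 109.5 = 0.1119
χ² = 0.0205 + 0.0023 + 0.1849 + 0.1119 = 0.3196 ≈ 0.320

0.320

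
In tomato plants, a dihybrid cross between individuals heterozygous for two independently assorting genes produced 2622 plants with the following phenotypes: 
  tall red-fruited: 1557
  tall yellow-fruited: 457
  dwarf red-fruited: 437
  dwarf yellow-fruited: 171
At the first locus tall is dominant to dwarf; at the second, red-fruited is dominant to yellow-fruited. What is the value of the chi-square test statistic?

13.391

A dihybrid F₂ with independent assortment and complete dominance at both loci gives a 9:3:3:1 phenotypic ratio.
The 9:3:3:1 ratio has 16 parts, so with N = 2622 the expected counts are:
  tall red-fruited: 2622 × 9/16 = 1474.875
  tall yellow-fruited: 2622 × 3/16 = 491.625
  dwarf red-fruited: 2622 × 3/16 = 491.625
  dwarf yellow-fruited: 2622 × 1/16 = 163.875
χ² = Σ (O − E)² / E
  tall red-fruited: (1557 − 1474.875)² / 1474.875 = 4.5729
  tall yellow-fruited: (457 − 491.625)² / 491.625 = 2.4386
  dwarf red-fruited: (437 − 491.625)² / 491.625 = 6.0694
  dwarf yellow-fruited: (171 − 163.875)² / 163.875 = 0.3098
χ² = 4.5729 + 2.4386 + 6.0694 + 0.3098 = 13.3907 ≈ 13.391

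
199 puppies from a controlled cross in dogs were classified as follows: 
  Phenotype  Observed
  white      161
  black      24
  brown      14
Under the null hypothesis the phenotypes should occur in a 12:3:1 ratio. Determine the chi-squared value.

Under the 12:3:1 hypothesis (Σ ratio = 16, N = 199):
  white: 199 × 12/16 = 149.25
  black: 199 × 3/16 = 37.3125
  brown: 199 × 1/16 = 12.4375
χ² = Σ (O − E)² / E
  white: (161 − 149.25)² / 149.25 = 0.9250
  black: (24 − 37.3125)² / 37.3125 = 4.7497
  brown: (14 − 12.4375)² / 12.4375 = 0.1963
χ² = 0.9250 + 4.7497 + 0.1963 = 5.871

5.871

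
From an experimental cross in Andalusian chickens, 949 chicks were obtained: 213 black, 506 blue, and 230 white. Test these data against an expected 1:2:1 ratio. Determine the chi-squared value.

4.791

Under the 1:2:1 hypothesis (Σ ratio = 4, N = 949):
  black: 949 × 1/4 = 237.25
  blue: 949 × 2/4 = 474.5
  white: 949 × 1/4 = 237.25
χ² = Σ (O − E)² / E
  black: (213 − 237.25)² / 237.25 = 2.4787
  blue: (506 − 474.5)² / 474.5 = 2.0911
  white: (230 − 237.25)² / 237.25 = 0.2215
χ² = 2.4787 + 2.0911 + 0.2215 = 4.7913 ≈ 4.791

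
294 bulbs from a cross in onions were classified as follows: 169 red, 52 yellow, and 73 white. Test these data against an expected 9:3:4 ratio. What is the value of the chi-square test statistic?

0.260

Total ratio parts = 16. Expected numbers out of 294:
  red: 294 × 9/16 = 165.375
  yellow: 294 × 3/16 = 55.125
  white: 294 × 4/16 = 73.5
χ² = Σ (O − E)² / E
  red: (169 − 165.375)² / 165.375 = 0.0795
  yellow: (52 − 55.125)² / 55.125 = 0.1772
  white: (73 − 73.5)² / 73.5 = 0.0034
χ² = 0.0795 + 0.1772 + 0.0034 = 0.2601 ≈ 0.260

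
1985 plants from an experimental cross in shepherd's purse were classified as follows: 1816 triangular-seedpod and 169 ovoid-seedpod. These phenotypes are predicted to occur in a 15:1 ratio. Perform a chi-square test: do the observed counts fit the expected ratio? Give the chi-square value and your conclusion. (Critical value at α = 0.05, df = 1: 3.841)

17.362; not consistent

Total ratio parts = 16. Expected numbers out of 1985:
  triangular-seedpod: 1985 × 15/16 = 1860.9375
  ovoid-seedpod: 1985 × 1/16 = 124.0625
χ² = Σ (O − E)² / E
  triangular-seedpod: (1816 − 1860.9375)² / 1860.9375 = 1.0851
  ovoid-seedpod: (169 − 124.0625)² / 124.0625 = 16.2771
χ² = 1.0851 + 16.2771 = 17.3622 ≈ 17.362
Degrees of freedom = 2 − 1 = 1; critical value at α = 0.05 is 3.841.
Since 17.362 > 3.841, we reject the null hypothesis — the data do not fit the 15:1 ratio.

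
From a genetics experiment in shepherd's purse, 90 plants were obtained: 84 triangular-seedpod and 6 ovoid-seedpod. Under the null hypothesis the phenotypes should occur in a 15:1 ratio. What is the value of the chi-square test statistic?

Expected counts for N = 90 under a 15:1 ratio (total parts = 16):
  triangular-seedpod: 90 × 15/16 = 84.375
  ovoid-seedpod: 90 × 1/16 = 5.625
χ² = Σ (O − E)² / E
  triangular-seedpod: (84 − 84.375)² / 84.375 = 0.0017
  ovoid-seedpod: (6 − 5.625)² / 5.625 = 0.0250
χ² = 0.0017 + 0.0250 = 0.0267 ≈ 0.027

0.027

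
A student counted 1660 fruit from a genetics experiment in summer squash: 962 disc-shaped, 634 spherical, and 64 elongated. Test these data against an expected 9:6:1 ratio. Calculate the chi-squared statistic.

16.297

The 9:6:1 ratio has 16 parts, so with N = 1660 the expected counts are:
  disc-shaped: 1660 × 9/16 = 933.75
  spherical: 1660 × 6/16 = 622.5
  elongated: 1660 × 1/16 = 103.75
χ² = Σ (O − E)² / E
  disc-shaped: (962 − 933.75)² / 933.75 = 0.8547
  spherical: (634 − 622.5)² / 622.5 = 0.2124
  elongated: (64 − 103.75)² / 103.75 = 15.2295
χ² = 0.8547 + 0.2124 + 15.2295 = 16.2966 ≈ 16.297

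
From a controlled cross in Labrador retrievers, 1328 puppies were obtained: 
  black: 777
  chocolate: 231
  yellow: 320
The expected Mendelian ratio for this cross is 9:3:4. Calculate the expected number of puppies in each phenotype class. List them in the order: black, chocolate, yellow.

The 9:3:4 ratio has 16 parts, so with N = 1328 the expected counts are:
  black: 1328 × 9/16 = 747
  chocolate: 1328 × 3/16 = 249
  yellow: 1328 × 4/16 = 332

747, 249, 332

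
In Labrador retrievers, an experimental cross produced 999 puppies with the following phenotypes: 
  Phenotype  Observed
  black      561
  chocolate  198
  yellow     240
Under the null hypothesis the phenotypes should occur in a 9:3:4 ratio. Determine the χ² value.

0.992

The 9:3:4 ratio has 16 parts, so with N = 999 the expected counts are:
  black: 999 × 9/16 = 561.9375
  chocolate: 999 × 3/16 = 187.3125
  yellow: 999 × 4/16 = 249.75
χ² = Σ (O − E)² / E
  black: (561 − 561.9375)² / 561.9375 = 0.0016
  chocolate: (198 − 187.3125)² / 187.3125 = 0.6098
  yellow: (240 − 249.75)² / 249.75 = 0.3806
χ² = 0.0016 + 0.6098 + 0.3806 = 0.992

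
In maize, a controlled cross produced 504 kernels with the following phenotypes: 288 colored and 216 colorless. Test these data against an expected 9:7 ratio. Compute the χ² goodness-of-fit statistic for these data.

0.163

Total ratio parts = 16. Expected numbers out of 504:
  colored: 504 × 9/16 = 283.5
  colorless: 504 × 7/16 = 220.5
χ² = Σ (O − E)² / E
  colored: (288 − 283.5)² / 283.5 = 0.0714
  colorless: (216 − 220.5)² / 220.5 = 0.0918
χ² = 0.0714 + 0.0918 = 0.1632 ≈ 0.163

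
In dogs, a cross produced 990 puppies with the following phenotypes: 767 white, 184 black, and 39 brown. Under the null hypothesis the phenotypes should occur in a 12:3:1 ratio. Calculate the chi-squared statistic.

9.279

Total ratio parts = 16. Expected numbers out of 990:
  white: 990 × 12/16 = 742.5
  black: 990 × 3/16 = 185.625
  brown: 990 × 1/16 = 61.875
χ² = Σ (O − E)² / E
  white: (767 − 742.5)² / 742.5 = 0.8084
  black: (184 − 185.625)² / 185.625 = 0.0142
  brown: (39 − 61.875)² / 61.875 = 8.4568
χ² = 0.8084 + 0.0142 + 8.4568 = 9.2794 ≈ 9.279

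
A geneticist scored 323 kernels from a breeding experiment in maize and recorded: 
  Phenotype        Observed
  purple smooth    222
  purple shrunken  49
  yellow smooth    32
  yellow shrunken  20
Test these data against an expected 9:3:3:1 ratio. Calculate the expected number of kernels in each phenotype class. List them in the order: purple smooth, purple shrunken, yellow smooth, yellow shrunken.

Expected counts for N = 323 under a 9:3:3:1 ratio (total parts = 16):
  purple smooth: 323 × 9/16 = 181.6875
  purple shrunken: 323 × 3/16 = 60.5625
  yellow smooth: 323 × 3/16 = 60.5625
  yellow shrunken: 323 × 1/16 = 20.1875

181.6875, 60.5625, 60.5625, 20.1875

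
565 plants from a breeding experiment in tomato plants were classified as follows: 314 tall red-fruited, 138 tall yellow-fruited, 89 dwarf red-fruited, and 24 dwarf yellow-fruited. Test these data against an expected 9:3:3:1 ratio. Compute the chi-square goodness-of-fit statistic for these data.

16.082

The 9:3:3:1 ratio has 16 parts, so with N = 565 the expected counts are:
  tall red-fruited: 565 × 9/16 = 317.8125
  tall yellow-fruited: 565 × 3/16 = 105.9375
  dwarf red-fruited: 565 × 3/16 = 105.9375
  dwarf yellow-fruited: 565 × 1/16 = 35.3125
χ² = Σ (O − E)² / E
  tall red-fruited: (314 − 317.8125)² / 317.8125 = 0.0457
  tall yellow-fruited: (138 − 105.9375)² / 105.9375 = 9.7039
  dwarf red-fruited: (89 − 105.9375)² / 105.9375 = 2.7080
  dwarf yellow-fruited: (24 − 35.3125)² / 35.3125 = 3.6240
χ² = 0.0457 + 9.7039 + 2.7080 + 3.6240 = 16.0816 ≈ 16.082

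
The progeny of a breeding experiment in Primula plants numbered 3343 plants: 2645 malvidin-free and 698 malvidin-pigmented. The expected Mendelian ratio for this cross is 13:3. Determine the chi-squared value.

9.951

Total ratio parts = 16. Expected numbers out of 3343:
  malvidin-free: 3343 × 13/16 = 2716.1875
  malvidin-pigmented: 3343 × 3/16 = 626.8125
χ² = Σ (O − E)² / E
  malvidin-free: (2645 − 2716.1875)² / 2716.1875 = 1.8657
  malvidin-pigmented: (698 − 626.8125)² / 626.8125 = 8.0848
χ² = 1.8657 + 8.0848 = 9.9505 ≈ 9.951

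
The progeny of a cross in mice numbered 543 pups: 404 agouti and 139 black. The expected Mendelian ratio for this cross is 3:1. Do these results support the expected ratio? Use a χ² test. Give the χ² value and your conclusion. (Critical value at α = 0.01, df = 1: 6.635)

The 3:1 ratio has 4 parts, so with N = 543 the expected counts are:
  agouti: 543 × 3/4 = 407.25
  black: 543 × 1/4 = 135.75
χ² = Σ (O − E)² / E
  agouti: (404 − 407.25)² / 407.25 = 0.0259
  black: (139 − 135.75)² / 135.75 = 0.0778
χ² = 0.0259 + 0.0778 = 0.1037 ≈ 0.104
Degrees of freedom = 2 − 1 = 1; critical value at α = 0.01 is 6.635.
Since 0.104 < 6.635, we fail to reject the null hypothesis — the data are consistent with the 3:1 ratio.

0.104; consistent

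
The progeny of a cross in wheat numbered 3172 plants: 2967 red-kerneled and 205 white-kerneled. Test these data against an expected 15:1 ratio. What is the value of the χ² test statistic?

Expected counts for N = 3172 under a 15:1 ratio (total parts = 16):
  red-kerneled: 3172 × 15/16 = 2973.75
  white-kerneled: 3172 × 1/16 = 198.25
χ² = Σ (O − E)² / E
  red-kerneled: (2967 − 2973.75)² / 2973.75 = 0.0153
  white-kerneled: (205 − 198.25)² / 198.25 = 0.2298
χ² = 0.0153 + 0.2298 = 0.2451 ≈ 0.245

0.245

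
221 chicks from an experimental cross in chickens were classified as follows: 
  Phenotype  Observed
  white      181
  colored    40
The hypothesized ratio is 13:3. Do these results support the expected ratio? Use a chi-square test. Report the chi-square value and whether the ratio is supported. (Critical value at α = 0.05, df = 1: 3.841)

Expected counts for N = 221 under a 13:3 ratio (total parts = 16):
  white: 221 × 13/16 = 179.5625
  colored: 221 × 3/16 = 41.4375
χ² = Σ (O − E)² / E
  white: (181 − 179.5625)² / 179.5625 = 0.0115
  colored: (40 − 41.4375)² / 41.4375 = 0.0499
χ² = 0.0115 + 0.0499 = 0.0614 ≈ 0.061
Degrees of freedom = 2 − 1 = 1; critical value at α = 0.05 is 3.841.
Since 0.061 < 3.841, we fail to reject the null hypothesis — the data are consistent with the 13:3 ratio.

0.061; consistent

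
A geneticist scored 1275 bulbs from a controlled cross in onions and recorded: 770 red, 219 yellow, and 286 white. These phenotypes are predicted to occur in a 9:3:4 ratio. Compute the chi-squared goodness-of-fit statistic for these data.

Under the 9:3:4 hypothesis (Σ ratio = 16, N = 1275):
  red: 1275 × 9/16 = 717.1875
  yellow: 1275 × 3/16 = 239.0625
  white: 1275 × 4/16 = 318.75
χ² = Σ (O − E)² / E
  red: (770 − 717.1875)² / 717.1875 = 3.8890
  yellow: (219 − 239.0625)² / 239.0625 = 1.6837
  white: (286 − 318.75)² / 318.75 = 3.3649
χ² = 3.8890 + 1.6837 + 3.3649 = 8.9376 ≈ 8.938

8.938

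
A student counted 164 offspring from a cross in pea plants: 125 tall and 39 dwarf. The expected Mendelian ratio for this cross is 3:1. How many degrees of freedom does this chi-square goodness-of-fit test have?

A goodness-of-fit test with 2 phenotype classes has df = 2 − 1 = 1.

1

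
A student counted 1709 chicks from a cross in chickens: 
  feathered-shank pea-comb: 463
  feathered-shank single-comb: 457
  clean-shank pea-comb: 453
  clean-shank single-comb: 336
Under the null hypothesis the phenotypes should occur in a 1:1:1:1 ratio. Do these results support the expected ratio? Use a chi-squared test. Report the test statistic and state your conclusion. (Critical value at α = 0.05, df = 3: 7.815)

26.104; not consistent

The 1:1:1:1 ratio has 4 parts, so with N = 1709 the expected counts are:
  feathered-shank pea-comb: 1709 × 1/4 = 427.25
  feathered-shank single-comb: 1709 × 1/4 = 427.25
  clean-shank pea-comb: 1709 × 1/4 = 427.25
  clean-shank single-comb: 1709 × 1/4 = 427.25
χ² = Σ (O − E)² / E
  feathered-shank pea-comb: (463 − 427.25)² / 427.25 = 2.9914
  feathered-shank single-comb: (457 − 427.25)² / 427.25 = 2.0715
  clean-shank pea-comb: (453 − 427.25)² / 427.25 = 1.5519
  clean-shank single-comb: (336 − 427.25)² / 427.25 = 19.4887
χ² = 2.9914 + 2.0715 + 1.5519 + 19.4887 = 26.1035 ≈ 26.104
Degrees of freedom = 4 − 1 = 3; critical value at α = 0.05 is 7.815.
Since 26.104 > 7.815, we reject the null hypothesis — the data do not fit the 1:1:1:1 ratio.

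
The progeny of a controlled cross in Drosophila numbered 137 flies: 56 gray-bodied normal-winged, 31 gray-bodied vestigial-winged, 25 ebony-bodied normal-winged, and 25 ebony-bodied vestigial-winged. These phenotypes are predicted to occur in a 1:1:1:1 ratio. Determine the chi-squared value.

19.117

The 1:1:1:1 ratio has 4 parts, so with N = 137 the expected counts are:
  gray-bodied normal-winged: 137 × 1/4 = 34.25
  gray-bodied vestigial-winged: 137 × 1/4 = 34.25
  ebony-bodied normal-winged: 137 × 1/4 = 34.25
  ebony-bodied vestigial-winged: 137 × 1/4 = 34.25
χ² = Σ (O − E)² / E
  gray-bodied normal-winged: (56 − 34.25)² / 34.25 = 13.8120
  gray-bodied vestigial-winged: (31 − 34.25)² / 34.25 = 0.3084
  ebony-bodied normal-winged: (25 − 34.25)² / 34.25 = 2.4982
  ebony-bodied vestigial-winged: (25 − 34.25)² / 34.25 = 2.4982
χ² = 13.8120 + 0.3084 + 2.4982 + 2.4982 = 19.1168 ≈ 19.117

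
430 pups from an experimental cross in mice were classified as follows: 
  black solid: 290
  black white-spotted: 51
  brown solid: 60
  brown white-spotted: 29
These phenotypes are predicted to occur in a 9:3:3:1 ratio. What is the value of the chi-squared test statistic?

Under the 9:3:3:1 hypothesis (Σ ratio = 16, N = 430):
  black solid: 430 × 9/16 = 241.875
  black white-spotted: 430 × 3/16 = 80.625
  brown solid: 430 × 3/16 = 80.625
  brown white-spotted: 430 × 1/16 = 26.875
χ² = Σ (O − E)² / E
  black solid: (290 − 241.875)² / 241.875 = 9.5753
  black white-spotted: (51 − 80.625)² / 80.625 = 10.8855
  brown solid: (60 − 80.625)² / 80.625 = 5.2762
  brown white-spotted: (29 − 26.875)² / 26.875 = 0.1680
χ² = 9.5753 + 10.8855 + 5.2762 + 0.1680 = 25.905

25.905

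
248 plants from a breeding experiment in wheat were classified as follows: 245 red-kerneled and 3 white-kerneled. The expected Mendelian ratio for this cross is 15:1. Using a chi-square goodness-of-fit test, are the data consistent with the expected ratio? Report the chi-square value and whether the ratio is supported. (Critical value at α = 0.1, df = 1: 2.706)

Expected counts for N = 248 under a 15:1 ratio (total parts = 16):
  red-kerneled: 248 × 15/16 = 232.5
  white-kerneled: 248 × 1/16 = 15.5
χ² = Σ (O − E)² / E
  red-kerneled: (245 − 232.5)² / 232.5 = 0.6720
  white-kerneled: (3 − 15.5)² / 15.5 = 10.0806
χ² = 0.6720 + 10.0806 = 10.7526 ≈ 10.753
Degrees of freedom = 2 − 1 = 1; critical value at α = 0.1 is 2.706.
Since 10.753 > 2.706, we reject the null hypothesis — the data do not fit the 15:1 ratio.

10.753; not consistent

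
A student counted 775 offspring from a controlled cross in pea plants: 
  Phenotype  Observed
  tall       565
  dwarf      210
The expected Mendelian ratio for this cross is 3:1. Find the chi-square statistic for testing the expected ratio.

Under the 3:1 hypothesis (Σ ratio = 4, N = 775):
  tall: 775 × 3/4 = 581.25
  dwarf: 775 × 1/4 = 193.75
χ² = Σ (O − E)² / E
  tall: (565 − 581.25)² / 581.25 = 0.4543
  dwarf: (210 − 193.75)² / 193.75 = 1.3629
χ² = 0.4543 + 1.3629 = 1.8172 ≈ 1.817

1.817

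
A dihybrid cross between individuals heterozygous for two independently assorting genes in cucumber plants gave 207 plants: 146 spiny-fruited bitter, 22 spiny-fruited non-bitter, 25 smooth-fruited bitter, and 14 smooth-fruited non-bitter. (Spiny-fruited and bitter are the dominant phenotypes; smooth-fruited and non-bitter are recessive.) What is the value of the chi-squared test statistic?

19.791

A dihybrid F₂ with independent assortment and complete dominance at both loci gives a 9:3:3:1 phenotypic ratio.
Total ratio parts = 16. Expected numbers out of 207:
  spiny-fruited bitter: 207 × 9/16 = 116.4375
  spiny-fruited non-bitter: 207 × 3/16 = 38.8125
  smooth-fruited bitter: 207 × 3/16 = 38.8125
  smooth-fruited non-bitter: 207 × 1/16 = 12.9375
χ² = Σ (O − E)² / E
  spiny-fruited bitter: (146 − 116.4375)² / 116.4375 = 7.5057
  spiny-fruited non-bitter: (22 − 38.8125)² / 38.8125 = 7.2827
  smooth-fruited bitter: (25 − 38.8125)² / 38.8125 = 4.9156
  smooth-fruited non-bitter: (14 − 12.9375)² / 12.9375 = 0.0873
χ² = 7.5057 + 7.2827 + 4.9156 + 0.0873 = 19.7913 ≈ 19.791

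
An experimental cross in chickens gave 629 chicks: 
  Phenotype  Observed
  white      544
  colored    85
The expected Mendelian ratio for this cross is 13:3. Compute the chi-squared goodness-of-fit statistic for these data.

11.322

Total ratio parts = 16. Expected numbers out of 629:
  white: 629 × 13/16 = 511.0625
  colored: 629 × 3/16 = 117.9375
χ² = Σ (O − E)² / E
  white: (544 − 511.0625)² / 511.0625 = 2.1228
  colored: (85 − 117.9375)² / 117.9375 = 9.1988
χ² = 2.1228 + 9.1988 = 11.3216 ≈ 11.322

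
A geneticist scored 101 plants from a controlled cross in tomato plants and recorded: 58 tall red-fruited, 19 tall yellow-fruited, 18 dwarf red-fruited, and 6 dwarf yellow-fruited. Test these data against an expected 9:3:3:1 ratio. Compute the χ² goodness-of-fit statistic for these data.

0.087

Total ratio parts = 16. Expected numbers out of 101:
  tall red-fruited: 101 × 9/16 = 56.8125
  tall yellow-fruited: 101 × 3/16 = 18.9375
  dwarf red-fruited: 101 × 3/16 = 18.9375
  dwarf yellow-fruited: 101 × 1/16 = 6.3125
χ² = Σ (O − E)² / E
  tall red-fruited: (58 − 56.8125)² / 56.8125 = 0.0248
  tall yellow-fruited: (19 − 18.9375)² / 18.9375 = 0.0002
  dwarf red-fruited: (18 − 18.9375)² / 18.9375 = 0.0464
  dwarf yellow-fruited: (6 − 6.3125)² / 6.3125 = 0.0155
χ² = 0.0248 + 0.0002 + 0.0464 + 0.0155 = 0.0869 ≈ 0.087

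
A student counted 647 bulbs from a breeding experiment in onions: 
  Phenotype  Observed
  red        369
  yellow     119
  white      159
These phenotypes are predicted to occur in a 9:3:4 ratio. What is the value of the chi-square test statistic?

Expected counts for N = 647 under a 9:3:4 ratio (total parts = 16):
  red: 647 × 9/16 = 363.9375
  yellow: 647 × 3/16 = 121.3125
  white: 647 × 4/16 = 161.75
χ² = Σ (O − E)² / E
  red: (369 − 363.9375)² / 363.9375 = 0.0704
  yellow: (119 − 121.3125)² / 121.3125 = 0.0441
  white: (159 − 161.75)² / 161.75 = 0.0468
χ² = 0.0704 + 0.0441 + 0.0468 = 0.1613 ≈ 0.161

0.161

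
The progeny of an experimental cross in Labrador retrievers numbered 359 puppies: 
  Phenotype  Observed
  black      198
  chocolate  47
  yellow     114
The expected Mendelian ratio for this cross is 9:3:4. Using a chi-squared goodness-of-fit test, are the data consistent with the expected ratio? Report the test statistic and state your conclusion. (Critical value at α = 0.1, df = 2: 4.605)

12.759; not consistent

Under the 9:3:4 hypothesis (Σ ratio = 16, N = 359):
  black: 359 × 9/16 = 201.9375
  chocolate: 359 × 3/16 = 67.3125
  yellow: 359 × 4/16 = 89.75
χ² = Σ (O − E)² / E
  black: (198 − 201.9375)² / 201.9375 = 0.0768
  chocolate: (47 − 67.3125)² / 67.3125 = 6.1296
  yellow: (114 − 89.75)² / 89.75 = 6.5522
χ² = 0.0768 + 6.1296 + 6.5522 = 12.7586 ≈ 12.759
Degrees of freedom = 3 − 1 = 2; critical value at α = 0.1 is 4.605.
Since 12.759 > 4.605, we reject the null hypothesis — the data do not fit the 9:3:4 ratio.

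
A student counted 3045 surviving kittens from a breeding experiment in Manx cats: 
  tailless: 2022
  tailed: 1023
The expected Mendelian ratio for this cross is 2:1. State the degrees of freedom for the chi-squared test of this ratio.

1

A goodness-of-fit test with 2 phenotype classes has df = 2 − 1 = 1.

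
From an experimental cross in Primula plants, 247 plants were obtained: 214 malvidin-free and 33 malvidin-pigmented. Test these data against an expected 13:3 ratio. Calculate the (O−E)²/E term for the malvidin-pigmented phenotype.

3.827

Expected counts for N = 247 under a 13:3 ratio (total parts = 16):
  malvidin-free: 247 × 13/16 = 200.6875
  malvidin-pigmented: 247 × 3/16 = 46.3125
Contribution of malvidin-pigmented: (33 − 46.3125)² / 46.3125 = 3.8267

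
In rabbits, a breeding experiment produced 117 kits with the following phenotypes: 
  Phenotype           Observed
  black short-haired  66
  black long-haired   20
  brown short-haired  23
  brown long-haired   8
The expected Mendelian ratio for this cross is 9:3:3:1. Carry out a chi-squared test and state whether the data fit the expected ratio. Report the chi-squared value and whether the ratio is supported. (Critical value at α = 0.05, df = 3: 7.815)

0.288; consistent

Expected counts for N = 117 under a 9:3:3:1 ratio (total parts = 16):
  black short-haired: 117 × 9/16 = 65.8125
  black long-haired: 117 × 3/16 = 21.9375
  brown short-haired: 117 × 3/16 = 21.9375
  brown long-haired: 117 × 1/16 = 7.3125
χ² = Σ (O − E)² / E
  black short-haired: (66 − 65.8125)² / 65.8125 = 0.0005
  black long-haired: (20 − 21.9375)² / 21.9375 = 0.1711
  brown short-haired: (23 − 21.9375)² / 21.9375 = 0.0515
  brown long-haired: (8 − 7.3125)² / 7.3125 = 0.0646
χ² = 0.0005 + 0.1711 + 0.0515 + 0.0646 = 0.2877 ≈ 0.288
Degrees of freedom = 4 − 1 = 3; critical value at α = 0.05 is 7.815.
Since 0.288 < 7.815, we fail to reject the null hypothesis — the data are consistent with the 9:3:3:1 ratio.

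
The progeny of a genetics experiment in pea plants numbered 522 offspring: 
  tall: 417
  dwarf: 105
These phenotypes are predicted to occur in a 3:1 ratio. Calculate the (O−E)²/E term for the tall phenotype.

1.661

Total ratio parts = 4. Expected numbers out of 522:
  tall: 522 × 3/4 = 391.5
  dwarf: 522 × 1/4 = 130.5
Contribution of tall: (417 − 391.5)² / 391.5 = 1.6609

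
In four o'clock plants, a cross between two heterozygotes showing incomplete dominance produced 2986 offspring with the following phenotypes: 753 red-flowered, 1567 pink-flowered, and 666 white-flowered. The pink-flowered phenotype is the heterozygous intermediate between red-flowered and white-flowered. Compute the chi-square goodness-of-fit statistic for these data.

12.405

With incomplete dominance, a heterozygote × heterozygote cross gives a 1:2:1 phenotypic ratio.
Total ratio parts = 4. Expected numbers out of 2986:
  red-flowered: 2986 × 1/4 = 746.5
  pink-flowered: 2986 × 2/4 = 1493
  white-flowered: 2986 × 1/4 = 746.5
χ² = Σ (O − E)² / E
  red-flowered: (753 − 746.5)² / 746.5 = 0.0566
  pink-flowered: (1567 − 1493)² / 1493 = 3.6678
  white-flowered: (666 − 746.5)² / 746.5 = 8.6808
χ² = 0.0566 + 3.6678 + 8.6808 = 12.4052 ≈ 12.405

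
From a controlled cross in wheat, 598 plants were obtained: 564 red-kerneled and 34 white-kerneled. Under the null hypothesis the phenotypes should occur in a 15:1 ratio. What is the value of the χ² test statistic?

0.325

Total ratio parts = 16. Expected numbers out of 598:
  red-kerneled: 598 × 15/16 = 560.625
  white-kerneled: 598 × 1/16 = 37.375
χ² = Σ (O − E)² / E
  red-kerneled: (564 − 560.625)² / 560.625 = 0.0203
  white-kerneled: (34 − 37.375)² / 37.375 = 0.3048
χ² = 0.0203 + 0.3048 = 0.3251 ≈ 0.325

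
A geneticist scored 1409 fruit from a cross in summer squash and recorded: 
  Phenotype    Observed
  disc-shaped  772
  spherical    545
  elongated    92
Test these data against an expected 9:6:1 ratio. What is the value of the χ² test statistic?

Under the 9:6:1 hypothesis (Σ ratio = 16, N = 1409):
  disc-shaped: 1409 × 9/16 = 792.5625
  spherical: 1409 × 6/16 = 528.375
  elongated: 1409 × 1/16 = 88.0625
χ² = Σ (O − E)² / E
  disc-shaped: (772 − 792.5625)² / 792.5625 = 0.5335
  spherical: (545 − 528.375)² / 528.375 = 0.5231
  elongated: (92 − 88.0625)² / 88.0625 = 0.1761
χ² = 0.5335 + 0.5231 + 0.1761 = 1.2327 ≈ 1.233

1.233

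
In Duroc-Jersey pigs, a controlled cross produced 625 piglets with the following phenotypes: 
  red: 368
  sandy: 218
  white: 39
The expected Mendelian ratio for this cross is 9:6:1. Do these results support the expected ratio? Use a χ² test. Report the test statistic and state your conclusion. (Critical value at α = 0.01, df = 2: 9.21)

Expected counts for N = 625 under a 9:6:1 ratio (total parts = 16):
  red: 625 × 9/16 = 351.5625
  sandy: 625 × 6/16 = 234.375
  white: 625 × 1/16 = 39.0625
χ² = Σ (O − E)² / E
  red: (368 − 351.5625)² / 351.5625 = 0.7685
  sandy: (218 − 234.375)² / 234.375 = 1.1441
  white: (39 − 39.0625)² / 39.0625 = 0.0001
χ² = 0.7685 + 1.1441 + 0.0001 = 1.9127 ≈ 1.913
Degrees of freedom = 3 − 1 = 2; critical value at α = 0.01 is 9.21.
Since 1.913 < 9.21, we fail to reject the null hypothesis — the data are consistent with the 9:6:1 ratio.

1.913; consistent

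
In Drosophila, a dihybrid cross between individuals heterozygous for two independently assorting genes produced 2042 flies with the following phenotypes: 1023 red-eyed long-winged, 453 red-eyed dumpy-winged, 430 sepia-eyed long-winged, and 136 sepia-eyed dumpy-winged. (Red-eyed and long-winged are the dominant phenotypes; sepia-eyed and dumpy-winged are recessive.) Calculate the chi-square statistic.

A dihybrid F₂ with independent assortment and complete dominance at both loci gives a 9:3:3:1 phenotypic ratio.
Total ratio parts = 16. Expected numbers out of 2042:
  red-eyed long-winged: 2042 × 9/16 = 1148.625
  red-eyed dumpy-winged: 2042 × 3/16 = 382.875
  sepia-eyed long-winged: 2042 × 3/16 = 382.875
  sepia-eyed dumpy-winged: 2042 × 1/16 = 127.625
χ² = Σ (O − E)² / E
  red-eyed long-winged: (1023 − 1148.625)² / 1148.625 = 13.7396
  red-eyed dumpy-winged: (453 − 382.875)² / 382.875 = 12.8437
  sepia-eyed long-winged: (430 − 382.875)² / 382.875 = 5.8002
  sepia-eyed dumpy-winged: (136 − 127.625)² / 127.625 = 0.5496
χ² = 13.7396 + 12.8437 + 5.8002 + 0.5496 = 32.9331 ≈ 32.933

32.933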